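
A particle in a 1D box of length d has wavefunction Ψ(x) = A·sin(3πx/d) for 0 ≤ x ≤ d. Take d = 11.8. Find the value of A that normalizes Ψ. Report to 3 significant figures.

A ≈ 0.412

Normalization requires ∫|Ψ|² dx = 1, integrated from 0 to d.
Carrying out the integral gives A² · d/2.
With d = 11.8: A² = 0.1695 and A = 0.4117.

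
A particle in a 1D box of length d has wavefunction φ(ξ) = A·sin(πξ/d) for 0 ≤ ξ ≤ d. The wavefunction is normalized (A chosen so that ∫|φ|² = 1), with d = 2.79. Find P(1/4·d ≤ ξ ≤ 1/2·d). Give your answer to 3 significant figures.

The probability is P = ∫ |φ|² dξ over [1/4·d, 1/2·d].
Since A² = 1/(d/2), this is the region integral divided by the full normalization integral.
In terms of u = ξ/d (A² and the length scale cancel between numerator and denominator), P = [∫_{1/4}^{1/2} sin(π·u)^2 du] / [∫_{0}^{1} sin(π·u)^2 du].
With ∫ sin(π·u)^2 du = u/2 - sin(2·π·u)/(4·π) + C, the region integral is 1/(4·π) + 1/8 and the full one is 1/2.
Evaluating gives P = (2 + π)/(4·π).

P ≈ 0.409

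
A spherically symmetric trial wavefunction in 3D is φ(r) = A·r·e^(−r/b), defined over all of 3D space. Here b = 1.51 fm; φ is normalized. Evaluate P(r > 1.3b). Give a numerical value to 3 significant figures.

P = ∫ |φ|² 4πr² dr over r > 1.3b.
A² is fixed by ∫₀^∞ 4πr²|φ|² dr = 1, i.e. A² = (3·π·b^5)^(−1).
In terms of u = r/b (A², 4π and the length scale all cancel between numerator and denominator), P = [∫_{1.3}^{∞} u^4·e^(-2·u) du] / [∫_{0}^{∞} u^4·e^(-2·u) du].
With ∫ u^4·e^(-2·u) du = -(u^4/2 + u^3 + 3·u^2/2 + 3·u/2 + 3/4)·e^(-2·u) + C, the region integral is ≈ 0.65807 and the full one is 3/4.
This evaluates to P = 0.8774.

P ≈ 0.877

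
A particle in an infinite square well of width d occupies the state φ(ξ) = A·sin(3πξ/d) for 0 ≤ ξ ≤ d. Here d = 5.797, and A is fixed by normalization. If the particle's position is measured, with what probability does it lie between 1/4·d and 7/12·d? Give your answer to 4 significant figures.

P ≈ 0.3333

The probability is P = ∫ |φ|² dξ over [1/4·d, 7/12·d].
With A² fixed by ∫|φ|² = 1, i.e. A² = (d/2)^(−1), substitute and integrate.
Let u = ξ/d; then A² and the length scale cancel, so P = ∫_{1/4}^{7/12} sin(3·π·u)^2 du ÷ ∫_{0}^{1} sin(3·π·u)^2 du.
An antiderivative of sin(3·π·u)^2 is u/2 - sin(6·π·u)/(12·π); evaluating from 1/4 to 7/12 gives 1/6, while the full integral is 1/2.
Evaluating gives P = 1/3.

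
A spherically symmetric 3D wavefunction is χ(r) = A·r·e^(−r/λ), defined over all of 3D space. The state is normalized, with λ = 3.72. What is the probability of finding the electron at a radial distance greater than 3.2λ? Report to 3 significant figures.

P = ∫ |χ|² 4πr² dr over r > 3.2λ.
A² is fixed by ∫₀^∞ 4πr²|χ|² dr = 1, i.e. A² = (3·π·λ^5)^(−1).
Substituting u = r/λ, A², 4π and the length scale all cancel in the ratio: P = ∫_{3.2}^{∞} u^4·e^(-2·u) du / ∫_{0}^{∞} u^4·e^(-2·u) du.
Using ∫ u^4·e^(-2·u) du = -(u^4/2 + u^3 + 3·u^2/2 + 3·u/2 + 3/4)·e^(-2·u), the numerator is ≈ 0.17630 and the denominator is 3/4.
The region integral divided by the full integral gives P = 0.2351.

P ≈ 0.235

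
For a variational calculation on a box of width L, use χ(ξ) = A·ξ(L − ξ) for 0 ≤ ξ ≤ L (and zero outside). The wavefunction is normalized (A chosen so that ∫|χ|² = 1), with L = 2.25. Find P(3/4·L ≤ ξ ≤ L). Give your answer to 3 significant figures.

P ≈ 0.104

|χ|² is the probability density, so P = ∫_{3/4·L}^{L} |χ|² dξ.
The normalization integral ∫|χ|²dξ over the whole domain equals L^5/30·A², and A² cancels in the ratio.
Let u = ξ/L; then A² and the length scale cancel, so P = ∫_{3/4}^{1} u^2·(1 - u)^2 du ÷ ∫_{0}^{1} u^2·(1 - u)^2 du.
Using ∫ u^2·(1 - u)^2 du = u^3·(6·u^2 - 15·u + 10)/30, the numerator is ≈ 0.0034505 and the denominator is 1/30.
Taking the ratio, P = 53/512.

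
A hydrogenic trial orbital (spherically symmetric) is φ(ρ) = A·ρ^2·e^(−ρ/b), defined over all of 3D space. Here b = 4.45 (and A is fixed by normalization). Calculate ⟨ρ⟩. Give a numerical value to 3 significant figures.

By definition ⟨ρ⟩ = ∫ ρ |φ(ρ)|² 4πρ² dρ.
Recall ∫₀^∞ ρ^m e^(−ρ/β) dρ = m!·β^(m+1), since the A² factors cancel between numerator and denominator, ⟨ρ⟩ = 7·b/2.
With b = 4.45, ⟨ρ⟩ = 15.58.

⟨ρ⟩ ≈ 15.6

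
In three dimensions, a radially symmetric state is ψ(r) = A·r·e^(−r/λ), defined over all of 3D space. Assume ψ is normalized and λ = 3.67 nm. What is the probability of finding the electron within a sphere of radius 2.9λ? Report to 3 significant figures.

P = ∫ |ψ|² 4πr² dr over r ≤ 2.9λ.
Normalization gives A² = 1/(3·π·λ^5).
In terms of u = r/λ (A², 4π and the length scale all cancel between numerator and denominator), P = [∫_{0}^{2.9} u^4·e^(-2·u) du] / [∫_{0}^{∞} u^4·e^(-2·u) du].
Using ∫ u^4·e^(-2·u) du = -(u^4/2 + u^3 + 3·u^2/2 + 3·u/2 + 3/4)·e^(-2·u), the numerator is ≈ 0.51546 and the denominator is 3/4.
Taking the ratio yields P = 0.6873.

P ≈ 0.687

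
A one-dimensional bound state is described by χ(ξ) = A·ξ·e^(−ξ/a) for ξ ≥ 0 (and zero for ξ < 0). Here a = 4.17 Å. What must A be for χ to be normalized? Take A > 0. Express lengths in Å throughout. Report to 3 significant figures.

A ≈ 0.235 Å^(-3/2)

The normalization condition is ∫|χ|² dξ = 1 from 0 to ∞.
Using ∫₀^∞ ξⁿ e^(−αξ) dξ = n!/αⁿ⁺¹, ∫|χ|² dξ = A²·(a^3/4).
So A² = (a^3/4)^(−1).
With a = 4.17: A² = 0.05516 and A = 0.2349.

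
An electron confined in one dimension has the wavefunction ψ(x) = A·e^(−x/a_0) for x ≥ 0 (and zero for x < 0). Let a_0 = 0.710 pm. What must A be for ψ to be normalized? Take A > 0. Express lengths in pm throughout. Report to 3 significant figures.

Normalization requires ∫|ψ|² dx = 1, integrated from 0 to ∞.
With ψ = A·e^(−x/a_0), the integral evaluates to A²·[a_0/2].
With a_0 = 0.710: A² = 2.817 and A = 1.678.

A ≈ 1.68 pm^(-1/2)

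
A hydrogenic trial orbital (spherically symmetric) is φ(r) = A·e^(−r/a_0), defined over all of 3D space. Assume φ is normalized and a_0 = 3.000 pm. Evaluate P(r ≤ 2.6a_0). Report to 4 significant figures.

P ≈ 0.8912

Integrate the radial probability density 4πr²|φ|² over r ≤ 2.6a_0.
The full normalization integral is A²·[π·a_0^3] = 1, fixing A².
Let u = r/a_0; then A², 4π and the length scale all cancel, so P = ∫_{0}^{2.6} u^2·e^(-2·u) du ÷ ∫_{0}^{∞} u^2·e^(-2·u) du.
With ∫ u^2·e^(-2·u) du = -(2·u^2 + 2·u + 1)·e^(-2·u)/4 + C, the region integral is 1/4 - 493·e^(-26/5)/100 and the full one is 1/4.
The region integral divided by the full integral gives P = 0.89121.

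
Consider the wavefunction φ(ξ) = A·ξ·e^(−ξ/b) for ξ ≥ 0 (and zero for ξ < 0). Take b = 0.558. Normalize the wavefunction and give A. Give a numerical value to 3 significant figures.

A ≈ 4.80

Require ∫ |φ|² dξ = 1 over the whole domain.
Using ∫₀^∞ ξⁿ e^(−αξ) dξ = n!/αⁿ⁺¹, the integral (without the A² prefactor) comes out to b^3/4.
With b = 0.558: A² = 23.02 and A = 4.798.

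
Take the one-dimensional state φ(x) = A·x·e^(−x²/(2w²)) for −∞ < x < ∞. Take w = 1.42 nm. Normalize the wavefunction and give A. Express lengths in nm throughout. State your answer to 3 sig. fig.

Normalization requires ∫|φ|² dx = 1, integrated from −∞ to ∞.
With φ = A·x·e^(−x²/(2w²)), the integral evaluates to A²·[√(π)·w^3/2].
So A² = (√(π)·w^3/2)^(−1).
With w = 1.42: A² = 0.3941 and A = 0.6278.

A ≈ 0.628 nm^(-3/2)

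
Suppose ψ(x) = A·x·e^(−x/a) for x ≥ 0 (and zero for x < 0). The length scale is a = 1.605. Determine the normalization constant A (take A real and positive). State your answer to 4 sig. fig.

We need A² ∫|f|² dx = 1, taking the integral from 0 to ∞.
With ∫₀^∞ x^2 e^(−αx) dx = 2!/α^3, the integral (without the A² prefactor) comes out to a^3/4.
So A² = (a^3/4)^(−1).
Plugging in a = 1.605 yields A = 0.98360.

A ≈ 0.9836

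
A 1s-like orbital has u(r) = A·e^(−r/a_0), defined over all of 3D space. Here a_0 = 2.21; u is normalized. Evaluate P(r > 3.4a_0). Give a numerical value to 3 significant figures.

P ≈ 0.0344

Integrate the radial probability density 4πr²|u|² over r > 3.4a_0.
A² is fixed by ∫₀^∞ 4πr²|u|² dr = 1, i.e. A² = (π·a_0^3)^(−1).
Substituting t = r/a_0, A², 4π and the length scale all cancel in the ratio: P = ∫_{3.4}^{∞} t^2·e^(-2·t) dt / ∫_{0}^{∞} t^2·e^(-2·t) dt.
Using ∫ t^2·e^(-2·t) dt = -(2·t^2 + 2·t + 1)·e^(-2·t)/4, the numerator is 773·e^(-34/5)/100 and the denominator is 1/4.
The region integral divided by the full integral gives P = 0.03444.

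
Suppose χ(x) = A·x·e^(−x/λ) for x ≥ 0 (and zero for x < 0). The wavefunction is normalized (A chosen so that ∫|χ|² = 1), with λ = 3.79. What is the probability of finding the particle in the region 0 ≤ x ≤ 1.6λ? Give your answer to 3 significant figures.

P ≈ 0.620

|χ|² is the probability density, so P = ∫_{0}^{1.6λ} |χ|² dx.
The normalization integral ∫|χ|²dx over the whole domain equals λ^3/4·A², and A² cancels in the ratio.
Let u = x/λ; then A² and the length scale cancel, so P = ∫_{0}^{1.6} u^2·e^(-2·u) du ÷ ∫_{0}^{∞} u^2·e^(-2·u) du.
Using ∫ u^2·e^(-2·u) du = -(2·u^2 + 2·u + 1)·e^(-2·u)/4, the numerator is 1/4 - 233·e^(-16/5)/100 and the denominator is 1/4.
This works out to P = 0.6201.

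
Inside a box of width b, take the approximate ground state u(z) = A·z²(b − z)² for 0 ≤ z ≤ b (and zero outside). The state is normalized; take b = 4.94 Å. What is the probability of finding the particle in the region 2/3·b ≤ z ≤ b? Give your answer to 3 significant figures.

The probability is P = ∫ |u|² dz over [2/3·b, b].
With A² fixed by ∫|u|² = 1, i.e. A² = (b^9/630)^(−1), substitute and integrate.
Let t = z/b; then A² and the length scale cancel, so P = ∫_{2/3}^{1} t^4·(1 - t)^4 dt ÷ ∫_{0}^{1} t^4·(1 - t)^4 dt.
With ∫ t^4·(1 - t)^4 dt = t^5·(70·t^4 - 315·t^3 + 540·t^2 - 420·t + 126)/630 + C, the region integral is ≈ 0.00022991 and the full one is 1/630.
Evaluating gives P = 0.1448.

P ≈ 0.145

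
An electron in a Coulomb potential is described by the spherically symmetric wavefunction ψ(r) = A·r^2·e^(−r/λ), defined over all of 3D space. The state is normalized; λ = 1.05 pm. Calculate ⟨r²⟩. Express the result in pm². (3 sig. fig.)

The expectation value is the |ψ|²-weighted average of r^2: ∫ r^2|ψ|² 4πr² dr.
Using ∫₀^∞ rⁿ e^(−αr) dr = n!/αⁿ⁺¹, evaluating both integrals, ⟨r²⟩ = 14·λ^2.
With λ = 1.05, ⟨r^2⟩ = 15.44.

⟨r^2⟩ ≈ 15.4 pm^2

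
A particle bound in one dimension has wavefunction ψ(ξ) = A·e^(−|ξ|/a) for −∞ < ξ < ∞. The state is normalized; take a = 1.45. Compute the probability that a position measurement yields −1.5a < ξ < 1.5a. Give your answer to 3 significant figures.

The probability is P = ∫ |ψ|² dξ over [−1.5a, 1.5a].
Since A² = 1/(a), this is the region integral divided by the full normalization integral.
Both integrals are even about ξ = 0, so only the ξ ≥ 0 halves are needed (the factors of 2 cancel). Substituting u = ξ/a, A² and the length scale cancel in the ratio: P = ∫_{0}^{1.5} e^(-2·u) du / ∫_{0}^{∞} e^(-2·u) du.
With ∫ e^(-2·u) du = -e^(-2·u)/2 + C, the region integral is 1/2 - e^(-3)/2 and the full one is 1/2.
Evaluating gives P = 0.9502.

P ≈ 0.950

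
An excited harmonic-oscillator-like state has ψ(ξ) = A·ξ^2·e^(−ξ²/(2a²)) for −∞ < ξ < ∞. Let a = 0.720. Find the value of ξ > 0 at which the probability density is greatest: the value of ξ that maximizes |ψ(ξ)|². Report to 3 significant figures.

Differentiate |ψ(ξ)|² with respect to ξ and set to zero.
This gives ξ = √(2)·a.
With a = 0.720, the value of ξ > 0 at which the probability density is greatest is 1.018.

ξ ≈ 1.02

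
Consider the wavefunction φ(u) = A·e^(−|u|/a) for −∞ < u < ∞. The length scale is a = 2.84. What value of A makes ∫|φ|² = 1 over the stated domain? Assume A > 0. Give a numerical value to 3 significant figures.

A ≈ 0.593

Normalization requires ∫|φ|² du = 1, integrated from −∞ to ∞.
∫|φ|² du = A²·(a).
So A² = (a)^(−1).
Plugging in a = 2.84 yields A = 0.5934.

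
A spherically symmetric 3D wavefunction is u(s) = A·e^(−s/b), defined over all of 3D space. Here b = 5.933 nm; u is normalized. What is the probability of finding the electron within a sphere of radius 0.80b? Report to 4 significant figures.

With dV = 4πs²ds, the probability is ∫|u|² dV over s ≤ 0.80b.
Normalization gives A² = 1/(π·b^3).
In terms of t = s/b (A², 4π and the length scale all cancel between numerator and denominator), P = [∫_{0}^{0.80} t^2·e^(-2·t) dt] / [∫_{0}^{∞} t^2·e^(-2·t) dt].
With ∫ t^2·e^(-2·t) dt = -(2·t^2 + 2·t + 1)·e^(-2·t)/4 + C, the region integral is 1/4 - 97·e^(-8/5)/100 and the full one is 1/4.
The region integral divided by the full integral gives P = 0.21664.

P ≈ 0.2166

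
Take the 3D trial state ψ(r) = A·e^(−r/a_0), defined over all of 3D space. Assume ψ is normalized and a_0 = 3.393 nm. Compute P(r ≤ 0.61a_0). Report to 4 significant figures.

Integrate the radial probability density 4πr²|ψ|² over r ≤ 0.61a_0.
Normalization gives A² = 1/(π·a_0^3).
In terms of u = r/a_0 (A², 4π and the length scale all cancel between numerator and denominator), P = [∫_{0}^{0.61} u^2·e^(-2·u) du] / [∫_{0}^{∞} u^2·e^(-2·u) du].
An antiderivative of u^2·e^(-2·u) is -(2·u^2 + 2·u + 1)·e^(-2·u)/4; evaluating from 0 to 0.61 gives ≈ 0.0312197, while the full integral is 1/4.
Taking the ratio yields P = 0.12488.

P ≈ 0.1249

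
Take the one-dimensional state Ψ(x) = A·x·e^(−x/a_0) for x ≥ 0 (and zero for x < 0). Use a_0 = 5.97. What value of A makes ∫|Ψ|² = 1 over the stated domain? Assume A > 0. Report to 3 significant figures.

A ≈ 0.137

Normalization requires ∫|Ψ|² dx = 1, integrated from 0 to ∞.
Using ∫₀^∞ xⁿ e^(−αx) dx = n!/αⁿ⁺¹, ∫|Ψ|² dx = A²·(a_0^3/4).
Hence A² = 1/[a_0^3/4].
Substituting a_0 = 5.97 gives A² = 0.01880, so A = 0.1371.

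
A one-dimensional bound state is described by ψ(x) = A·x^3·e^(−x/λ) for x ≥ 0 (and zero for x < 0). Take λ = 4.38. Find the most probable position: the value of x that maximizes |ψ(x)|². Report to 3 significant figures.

x ≈ 13.1

Differentiate |ψ(x)|² with respect to x and set to zero.
Solving yields x = 3·λ.
With λ = 4.38, the most probable position is 13.14.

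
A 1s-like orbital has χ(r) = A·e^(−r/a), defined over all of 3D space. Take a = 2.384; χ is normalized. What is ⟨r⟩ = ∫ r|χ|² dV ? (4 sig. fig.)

The expectation value is the |χ|²-weighted average of r: ∫ r|χ|² 4πr² dr.
Since the A² factors cancel between numerator and denominator, ⟨r⟩ = 3·a/2.
With a = 2.384, ⟨r⟩ = 3.5760.

⟨r⟩ ≈ 3.576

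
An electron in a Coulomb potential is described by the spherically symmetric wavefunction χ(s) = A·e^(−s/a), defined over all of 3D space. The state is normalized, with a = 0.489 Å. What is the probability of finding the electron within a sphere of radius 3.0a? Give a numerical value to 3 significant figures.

Integrate the radial probability density 4πs²|χ|² over s ≤ 3.0a.
The full normalization integral is A²·[π·a^3] = 1, fixing A².
Substituting u = s/a, A², 4π and the length scale all cancel in the ratio: P = ∫_{0}^{3.0} u^2·e^(-2·u) du / ∫_{0}^{∞} u^2·e^(-2·u) du.
Using ∫ u^2·e^(-2·u) du = -(2·u^2 + 2·u + 1)·e^(-2·u)/4, the numerator is 1/4 - 25·e^(-6)/4 and the denominator is 1/4.
The region integral divided by the full integral gives P = 0.9380.

P ≈ 0.938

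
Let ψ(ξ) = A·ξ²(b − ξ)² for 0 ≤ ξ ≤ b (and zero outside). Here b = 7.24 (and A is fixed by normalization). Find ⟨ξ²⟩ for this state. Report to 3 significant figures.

⟨ξ^2⟩ ≈ 14.3

The expectation value is the |ψ|²-weighted average of ξ^2: ∫ ξ^2|ψ|² dξ.
Expanding the polynomial and integrating term by term, since the A² factors cancel between numerator and denominator, ⟨ξ²⟩ = 3·b^2/11.
Putting b = 7.24 gives 14.30.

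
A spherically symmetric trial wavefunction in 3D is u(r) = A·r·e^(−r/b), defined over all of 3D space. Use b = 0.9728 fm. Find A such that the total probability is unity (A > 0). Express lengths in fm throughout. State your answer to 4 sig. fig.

Normalization requires ∫|u|² 4πr² dr = 1, integrated from 0 to ∞.
The angular integral contributes 4π, leaving ∫₀^∞ r²|u|² dr.
Using ∫₀^∞ rⁿ e^(−αr) dr = n!/αⁿ⁺¹, the integral (without the A² prefactor) comes out to 3·π·b^5.
So A² = (3·π·b^5)^(−1).
With b = 0.9728: A² = 0.12179 and A = 0.34898.

A ≈ 0.3490 fm^(-5/2)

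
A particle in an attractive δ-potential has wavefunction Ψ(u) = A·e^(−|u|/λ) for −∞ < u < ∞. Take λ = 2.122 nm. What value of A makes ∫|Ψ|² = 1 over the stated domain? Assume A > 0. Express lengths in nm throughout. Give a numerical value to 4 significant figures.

We need A² ∫|f|² du = 1, taking the integral from −∞ to ∞.
With ∫₀^∞ u^0 e^(−αu) du = 0!/α^1, carrying out the integral gives A² · λ.
So A² = (λ)^(−1).
With λ = 2.122: A² = 0.47125 and A = 0.68648.

A ≈ 0.6865 nm^(-1/2)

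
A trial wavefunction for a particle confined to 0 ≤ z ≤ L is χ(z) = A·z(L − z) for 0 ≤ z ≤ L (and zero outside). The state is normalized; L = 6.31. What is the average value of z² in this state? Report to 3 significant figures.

By definition ⟨z²⟩ = ∫ z^2 |χ(z)|² dz.
Expanding the polynomial and integrating term by term, the ratio of the moment integral to the normalization integral gives ⟨z²⟩ = 2·L^2/7.
With L = 6.31, ⟨z^2⟩ = 11.38.

⟨z^2⟩ ≈ 11.4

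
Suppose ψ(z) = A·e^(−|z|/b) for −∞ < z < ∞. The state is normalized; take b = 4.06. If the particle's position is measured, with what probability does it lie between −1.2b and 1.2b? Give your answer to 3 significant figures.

P ≈ 0.909

|ψ|² is the probability density, so P = ∫_{−1.2b}^{1.2b} |ψ|² dz.
Since A² = 1/(b), this is the region integral divided by the full normalization integral.
Both integrals are even about z = 0, so only the z ≥ 0 halves are needed (the factors of 2 cancel). Substituting u = z/b, A² and the length scale cancel in the ratio: P = ∫_{0}^{1.2} e^(-2·u) du / ∫_{0}^{∞} e^(-2·u) du.
An antiderivative of e^(-2·u) is -e^(-2·u)/2; evaluating from 0 to 1.2 gives 1/2 - e^(-12/5)/2, while the full integral is 1/2.
Taking the ratio, P = 0.9093.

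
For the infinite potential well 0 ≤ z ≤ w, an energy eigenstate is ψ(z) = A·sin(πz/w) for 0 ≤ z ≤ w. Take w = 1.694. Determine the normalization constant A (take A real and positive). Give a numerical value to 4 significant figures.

A ≈ 1.087

Require ∫ |ψ|² dz = 1 over the whole domain.
The integral (without the A² prefactor) comes out to w/2.
Setting this equal to 1 gives A² = 1/(w/2).
With w = 1.694: A² = 1.1806 and A = 1.0866.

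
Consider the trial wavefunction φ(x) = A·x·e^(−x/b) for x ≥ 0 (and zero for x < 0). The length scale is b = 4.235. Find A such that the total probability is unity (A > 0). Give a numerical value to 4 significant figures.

A ≈ 0.2295

The normalization condition is ∫|φ|² dx = 1 from 0 to ∞.
With ∫₀^∞ x^2 e^(−αx) dx = 2!/α^3, the integral (without the A² prefactor) comes out to b^3/4.
Setting this equal to 1 gives A² = 1/(b^3/4).
With b = 4.235: A² = 0.052662 and A = 0.22948.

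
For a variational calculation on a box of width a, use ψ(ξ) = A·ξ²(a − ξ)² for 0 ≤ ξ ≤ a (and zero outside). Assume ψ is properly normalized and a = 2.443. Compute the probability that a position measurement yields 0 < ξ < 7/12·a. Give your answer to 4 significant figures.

P = ∫_{0}^{7/12·a} |ψ(ξ)|² dξ.
With A² fixed by ∫|ψ|² = 1, i.e. A² = (a^9/630)^(−1), substitute and integrate.
Substituting u = ξ/a, A² and the length scale cancel in the ratio: P = ∫_{0}^{7/12} u^4·(1 - u)^4 du / ∫_{0}^{1} u^4·(1 - u)^4 du.
Using ∫ u^4·(1 - u)^4 du = u^5·(70·u^4 - 315·u^3 + 540·u^2 - 420·u + 126)/630, the numerator is ≈ 0.00110741 and the denominator is 1/630.
Evaluating gives P = 0.69767.

P ≈ 0.6977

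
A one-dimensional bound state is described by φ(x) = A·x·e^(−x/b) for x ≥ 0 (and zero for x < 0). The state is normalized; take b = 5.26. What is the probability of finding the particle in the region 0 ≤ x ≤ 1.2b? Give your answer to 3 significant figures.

The probability is P = ∫ |φ|² dx over [0, 1.2b].
Since A² = 1/(b^3/4), this is the region integral divided by the full normalization integral.
In terms of u = x/b (A² and the length scale cancel between numerator and denominator), P = [∫_{0}^{1.2} u^2·e^(-2·u) du] / [∫_{0}^{∞} u^2·e^(-2·u) du].
An antiderivative of u^2·e^(-2·u) is -(2·u^2 + 2·u + 1)·e^(-2·u)/4; evaluating from 0 to 1.2 gives 1/4 - 157·e^(-12/5)/100, while the full integral is 1/4.
Evaluating gives P = 0.4303.

P ≈ 0.430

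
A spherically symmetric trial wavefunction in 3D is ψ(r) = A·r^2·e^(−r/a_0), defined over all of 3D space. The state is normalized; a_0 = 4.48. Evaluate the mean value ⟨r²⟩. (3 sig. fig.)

⟨r²⟩ = ∫ r^2 |ψ|² 4πr² dr over the full domain.
Evaluating both integrals, ⟨r²⟩ = 14·a_0^2.
With a_0 = 4.48, ⟨r^2⟩ = 281.0.

⟨r^2⟩ ≈ 281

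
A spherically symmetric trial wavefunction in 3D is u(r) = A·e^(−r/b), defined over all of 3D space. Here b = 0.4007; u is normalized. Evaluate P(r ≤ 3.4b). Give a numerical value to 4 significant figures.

P ≈ 0.9656

P = ∫ |u|² 4πr² dr over r ≤ 3.4b.
Normalization gives A² = 1/(π·b^3).
Substituting t = r/b, A², 4π and the length scale all cancel in the ratio: P = ∫_{0}^{3.4} t^2·e^(-2·t) dt / ∫_{0}^{∞} t^2·e^(-2·t) dt.
Using ∫ t^2·e^(-2·t) dt = -(2·t^2 + 2·t + 1)·e^(-2·t)/4, the numerator is 1/4 - 773·e^(-34/5)/100 and the denominator is 1/4.
This evaluates to P = 0.96556.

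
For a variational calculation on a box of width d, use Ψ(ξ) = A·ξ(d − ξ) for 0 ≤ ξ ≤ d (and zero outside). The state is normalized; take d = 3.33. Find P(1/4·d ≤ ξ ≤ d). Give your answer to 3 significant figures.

P ≈ 0.896

The probability is P = ∫ |Ψ|² dξ over [1/4·d, d].
Since A² = 1/(d^5/30), this is the region integral divided by the full normalization integral.
In terms of u = ξ/d (A² and the length scale cancel between numerator and denominator), P = [∫_{1/4}^{1} u^2·(1 - u)^2 du] / [∫_{0}^{1} u^2·(1 - u)^2 du].
With ∫ u^2·(1 - u)^2 du = u^3·(6·u^2 - 15·u + 10)/30 + C, the region integral is 153/5120 and the full one is 1/30.
The result is P = 459/512.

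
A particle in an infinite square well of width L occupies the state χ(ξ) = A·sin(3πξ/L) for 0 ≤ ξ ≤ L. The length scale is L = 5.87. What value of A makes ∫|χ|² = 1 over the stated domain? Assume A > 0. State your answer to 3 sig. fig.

A ≈ 0.584

Normalization requires ∫|χ|² dξ = 1, integrated from 0 to L.
With ∫₀^L sin²(nπξ/L) dξ = L/2, with χ = A·sin(3πξ/L), the integral evaluates to A²·[L/2].
So A² = (L/2)^(−1).
Plugging in L = 5.87 yields A = 0.5837.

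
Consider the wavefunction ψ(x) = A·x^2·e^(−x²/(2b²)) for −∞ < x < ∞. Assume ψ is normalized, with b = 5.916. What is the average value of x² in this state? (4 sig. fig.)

⟨x^2⟩ ≈ 87.50

The expectation value is the |ψ|²-weighted average of x^2: ∫ x^2|ψ|² dx.
Since the A² factors cancel between numerator and denominator, ⟨x²⟩ = 5·b^2/2.
Putting b = 5.916 gives 87.498.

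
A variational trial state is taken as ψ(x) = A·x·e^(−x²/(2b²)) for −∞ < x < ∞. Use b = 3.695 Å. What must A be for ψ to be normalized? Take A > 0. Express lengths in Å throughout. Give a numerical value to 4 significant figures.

We need A² ∫|f|² dx = 1, taking the integral from −∞ to ∞.
Differentiating ∫e^(−αx²) dx = √(π/α) under α to get the higher moments, ∫|ψ|² dx = A²·(√(π)·b^3/2).
Hence A² = 1/[√(π)·b^3/2].
With b = 3.695: A² = 0.022367 and A = 0.14956.

A ≈ 0.1496 Å^(-3/2)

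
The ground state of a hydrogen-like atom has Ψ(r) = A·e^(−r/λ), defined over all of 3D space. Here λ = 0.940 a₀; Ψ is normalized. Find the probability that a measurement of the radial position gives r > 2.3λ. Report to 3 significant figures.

P ≈ 0.163

With dV = 4πr²dr, the probability is ∫|Ψ|² dV over r > 2.3λ.
Normalization gives A² = 1/(π·λ^3).
In terms of u = r/λ (A², 4π and the length scale all cancel between numerator and denominator), P = [∫_{2.3}^{∞} u^2·e^(-2·u) du] / [∫_{0}^{∞} u^2·e^(-2·u) du].
Using ∫ u^2·e^(-2·u) du = -(2·u^2 + 2·u + 1)·e^(-2·u)/4, the numerator is 809·e^(-23/5)/200 and the denominator is 1/4.
The region integral divided by the full integral gives P = 0.1626.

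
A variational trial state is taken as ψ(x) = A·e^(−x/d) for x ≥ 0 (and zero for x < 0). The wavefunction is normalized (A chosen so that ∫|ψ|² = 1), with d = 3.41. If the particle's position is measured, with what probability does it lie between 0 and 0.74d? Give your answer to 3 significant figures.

P ≈ 0.772

P = ∫_{0}^{0.74d} |ψ(x)|² dx.
The normalization integral ∫|ψ|²dx over the whole domain equals d/2·A², and A² cancels in the ratio.
Substituting u = x/d, A² and the length scale cancel in the ratio: P = ∫_{0}^{0.74} e^(-2·u) du / ∫_{0}^{∞} e^(-2·u) du.
Using ∫ e^(-2·u) du = -e^(-2·u)/2, the numerator is 1/2 - e^(-37/25)/2 and the denominator is 1/2.
Evaluating gives P = 0.7724.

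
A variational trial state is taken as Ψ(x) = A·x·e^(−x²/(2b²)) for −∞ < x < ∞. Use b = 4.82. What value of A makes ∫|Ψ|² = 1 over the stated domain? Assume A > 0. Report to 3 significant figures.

The normalization condition is ∫|Ψ|² dx = 1 from −∞ to ∞.
∫|Ψ|² dx = A²·(√(π)·b^3/2).
Setting this equal to 1 gives A² = 1/(√(π)·b^3/2).
Substituting b = 4.82 gives A² = 0.01008, so A = 0.1004.

A ≈ 0.100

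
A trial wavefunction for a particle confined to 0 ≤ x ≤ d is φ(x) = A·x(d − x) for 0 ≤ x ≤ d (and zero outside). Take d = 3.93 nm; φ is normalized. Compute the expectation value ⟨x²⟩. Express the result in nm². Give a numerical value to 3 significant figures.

⟨x^2⟩ ≈ 4.41 nm^2

By definition ⟨x²⟩ = ∫ x^2 |φ(x)|² dx.
Expanding the polynomial and integrating term by term, since the A² factors cancel between numerator and denominator, ⟨x²⟩ = 2·d^2/7.
With d = 3.93, ⟨x^2⟩ = 4.413.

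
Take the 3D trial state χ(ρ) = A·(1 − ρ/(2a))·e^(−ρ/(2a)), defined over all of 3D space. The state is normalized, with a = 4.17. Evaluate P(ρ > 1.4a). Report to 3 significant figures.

With dV = 4πρ²dρ, the probability is ∫|χ|² dV over ρ > 1.4a.
A² is fixed by ∫₀^∞ 4πρ²|χ|² dρ = 1, i.e. A² = (8·π·a^3)^(−1).
In terms of u = ρ/a (A², 4π and the length scale all cancel between numerator and denominator), P = [∫_{1.4}^{∞} u^2·(1 - u/2)^2·e^(-u) du] / [∫_{0}^{∞} u^2·(1 - u/2)^2·e^(-u) du].
An antiderivative of u^2·(1 - u/2)^2·e^(-u) is -(u^4/4 + u^2 + 2·u + 2)·e^(-u); evaluating from 1.4 to ∞ gives ≈ 1.9038, while the full integral is 2.
The region integral divided by the full integral gives P = 0.9519.

P ≈ 0.952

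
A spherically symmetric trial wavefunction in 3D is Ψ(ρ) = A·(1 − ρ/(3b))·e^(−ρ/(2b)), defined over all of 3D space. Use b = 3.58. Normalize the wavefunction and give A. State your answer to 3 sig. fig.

Require ∫ |Ψ|² 4πρ² dρ = 1 over the whole domain.
With ∫₀^∞ ρ^4 e^(−αρ) dρ = 4!/α^5, the integral (without the A² prefactor) comes out to 8·π·b^3/3.
Hence A² = 1/[8·π·b^3/3].
Substituting b = 3.58 gives A² = 0.002602, so A = 0.05101.

A ≈ 0.0510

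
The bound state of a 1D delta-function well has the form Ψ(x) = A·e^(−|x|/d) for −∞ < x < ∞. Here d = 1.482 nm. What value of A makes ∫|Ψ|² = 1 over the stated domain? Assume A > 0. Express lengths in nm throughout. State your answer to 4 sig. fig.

Require ∫ |Ψ|² dx = 1 over the whole domain.
With Ψ = A·e^(−|x|/d), the integral evaluates to A²·[d].
Hence A² = 1/[d].
Substituting d = 1.482 gives A² = 0.67476, so A = 0.82144.

A ≈ 0.8214 nm^(-1/2)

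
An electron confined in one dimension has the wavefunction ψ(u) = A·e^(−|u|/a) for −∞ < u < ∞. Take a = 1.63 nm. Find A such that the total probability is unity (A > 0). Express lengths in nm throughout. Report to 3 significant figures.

Normalization requires ∫|ψ|² du = 1, integrated from −∞ to ∞.
Recall ∫₀^∞ u^m e^(−u/β) du = m!·β^(m+1), ∫|ψ|² du = A²·(a).
Substituting a = 1.63 gives A² = 0.6135, so A = 0.7833.

A ≈ 0.783 nm^(-1/2)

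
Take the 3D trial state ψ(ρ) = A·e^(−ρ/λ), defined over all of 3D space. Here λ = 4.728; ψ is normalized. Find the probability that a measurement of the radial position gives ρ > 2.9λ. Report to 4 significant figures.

P ≈ 0.07151

Integrate the radial probability density 4πρ²|ψ|² over ρ > 2.9λ.
A² is fixed by ∫₀^∞ 4πρ²|ψ|² dρ = 1, i.e. A² = (π·λ^3)^(−1).
Substituting u = ρ/λ, A², 4π and the length scale all cancel in the ratio: P = ∫_{2.9}^{∞} u^2·e^(-2·u) du / ∫_{0}^{∞} u^2·e^(-2·u) du.
Using ∫ u^2·e^(-2·u) du = -(2·u^2 + 2·u + 1)·e^(-2·u)/4, the numerator is 1181·e^(-29/5)/200 and the denominator is 1/4.
Taking the ratio yields P = 0.071511.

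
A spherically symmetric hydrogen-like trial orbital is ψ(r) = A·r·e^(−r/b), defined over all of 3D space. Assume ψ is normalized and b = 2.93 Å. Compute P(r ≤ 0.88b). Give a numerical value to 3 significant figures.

P ≈ 0.0336

With dV = 4πr²dr, the probability is ∫|ψ|² dV over r ≤ 0.88b.
A² is fixed by ∫₀^∞ 4πr²|ψ|² dr = 1, i.e. A² = (3·π·b^5)^(−1).
Substituting u = r/b, A², 4π and the length scale all cancel in the ratio: P = ∫_{0}^{0.88} u^4·e^(-2·u) du / ∫_{0}^{∞} u^4·e^(-2·u) du.
Using ∫ u^4·e^(-2·u) du = -(u^4/2 + u^3 + 3·u^2/2 + 3·u/2 + 3/4)·e^(-2·u), the numerator is ≈ 0.025189 and the denominator is 3/4.
The region integral divided by the full integral gives P = 0.03359.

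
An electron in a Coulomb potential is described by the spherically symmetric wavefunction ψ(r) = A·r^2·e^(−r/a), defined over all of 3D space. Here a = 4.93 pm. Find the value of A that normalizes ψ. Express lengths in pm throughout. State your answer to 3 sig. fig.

We need A² ∫|f|² 4πr² dr = 1, taking the integral from 0 to ∞.
(Spherical symmetry: dV = 4πr² dr.)
Recall ∫₀^∞ r^m e^(−r/β) dr = m!·β^(m+1), carrying out the integral gives A² · 45·π·a^7/2.
So A² = (45·π·a^7/2)^(−1).
Substituting a = 4.93 gives A² = 1.999E-7, so A = 0.0004471.

A ≈ 0.000447 pm^(-7/2)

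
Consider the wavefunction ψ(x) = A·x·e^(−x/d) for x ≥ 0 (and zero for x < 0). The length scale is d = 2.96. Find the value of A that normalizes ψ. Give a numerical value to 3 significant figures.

The normalization condition is ∫|ψ|² dx = 1 from 0 to ∞.
Recall ∫₀^∞ x^m e^(−x/β) dx = m!·β^(m+1), ∫|ψ|² dx = A²·(d^3/4).
So A² = (d^3/4)^(−1).
Plugging in d = 2.96 yields A = 0.3927.

A ≈ 0.393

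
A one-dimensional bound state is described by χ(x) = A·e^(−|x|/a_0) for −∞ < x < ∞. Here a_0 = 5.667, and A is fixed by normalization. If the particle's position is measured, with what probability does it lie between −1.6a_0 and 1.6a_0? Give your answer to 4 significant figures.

|χ|² is the probability density, so P = ∫_{−1.6a_0}^{1.6a_0} |χ|² dx.
With A² fixed by ∫|χ|² = 1, i.e. A² = (a_0)^(−1), substitute and integrate.
Both integrals are even about x = 0, so only the x ≥ 0 halves are needed (the factors of 2 cancel). In terms of u = x/a_0 (A² and the length scale cancel between numerator and denominator), P = [∫_{0}^{1.6} e^(-2·u) du] / [∫_{0}^{∞} e^(-2·u) du].
Using ∫ e^(-2·u) du = -e^(-2·u)/2, the numerator is 1/2 - e^(-16/5)/2 and the denominator is 1/2.
The result is P = 0.95924.

P ≈ 0.9592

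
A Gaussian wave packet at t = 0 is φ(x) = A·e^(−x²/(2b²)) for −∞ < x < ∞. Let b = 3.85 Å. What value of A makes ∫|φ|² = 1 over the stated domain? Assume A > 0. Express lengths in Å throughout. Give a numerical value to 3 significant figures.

A ≈ 0.383 Å^(-1/2)

The normalization condition is ∫|φ|² dx = 1 from −∞ to ∞.
Using the Gaussian integral ∫_{−∞}^{∞} e^(−αx²) dx = √(π/α), with φ = A·e^(−x²/(2b²)), the integral evaluates to A²·[√(π)·b].
Hence A² = 1/[√(π)·b].
Plugging in b = 3.85 yields A = 0.3828.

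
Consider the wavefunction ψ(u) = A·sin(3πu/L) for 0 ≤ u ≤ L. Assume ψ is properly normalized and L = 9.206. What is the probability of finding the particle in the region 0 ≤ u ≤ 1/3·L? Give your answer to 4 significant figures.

P ≈ 0.3333

The probability is P = ∫ |ψ|² du over [0, 1/3·L].
With A² fixed by ∫|ψ|² = 1, i.e. A² = (L/2)^(−1), substitute and integrate.
In terms of t = u/L (A² and the length scale cancel between numerator and denominator), P = [∫_{0}^{1/3} sin(3·π·t)^2 dt] / [∫_{0}^{1} sin(3·π·t)^2 dt].
Using ∫ sin(3·π·t)^2 dt = t/2 - sin(6·π·t)/(12·π), the numerator is 1/6 and the denominator is 1/2.
This works out to P = 1/3.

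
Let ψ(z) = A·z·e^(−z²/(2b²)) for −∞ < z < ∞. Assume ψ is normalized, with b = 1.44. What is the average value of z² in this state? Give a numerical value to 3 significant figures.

⟨z^2⟩ ≈ 3.11

⟨z²⟩ = ∫ z^2 |ψ|² dz over the full domain.
Evaluating both integrals, ⟨z²⟩ = 3·b^2/2.
With b = 1.44, ⟨z^2⟩ = 3.110.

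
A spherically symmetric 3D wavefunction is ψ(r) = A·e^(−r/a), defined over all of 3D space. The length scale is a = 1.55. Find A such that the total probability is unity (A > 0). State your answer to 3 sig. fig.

A ≈ 0.292

We need A² ∫|f|² 4πr² dr = 1, taking the integral from 0 to ∞.
The angular integral contributes 4π, leaving ∫₀^∞ r²|ψ|² dr.
The integral (without the A² prefactor) comes out to π·a^3.
Plugging in a = 1.55 yields A = 0.2924.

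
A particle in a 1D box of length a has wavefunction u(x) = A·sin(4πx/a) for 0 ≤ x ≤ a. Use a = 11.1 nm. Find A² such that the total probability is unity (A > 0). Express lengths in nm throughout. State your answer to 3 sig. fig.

The normalization condition is ∫|u|² dx = 1 from 0 to a.
With ∫₀^a sin²(nπx/a) dx = a/2, carrying out the integral gives A² · a/2.
So A² = (a/2)^(−1).
Substituting a = 11.1 gives A² = 0.1802, so A = 0.4245.

A^2 ≈ 0.180 nm^(-1)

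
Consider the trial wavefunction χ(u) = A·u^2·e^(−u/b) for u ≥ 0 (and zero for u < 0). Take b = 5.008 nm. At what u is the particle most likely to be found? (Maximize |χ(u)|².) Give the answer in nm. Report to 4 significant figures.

Differentiate |χ(u)|² with respect to u and set to zero.
Solving yields u = 2·b.
With b = 5.008, the most probable position is 10.016 nm.

u ≈ 10.02 nm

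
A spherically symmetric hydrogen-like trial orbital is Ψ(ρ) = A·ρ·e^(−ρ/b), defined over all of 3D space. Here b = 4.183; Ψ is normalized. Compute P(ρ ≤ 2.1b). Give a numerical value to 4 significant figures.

Integrate the radial probability density 4πρ²|Ψ|² over ρ ≤ 2.1b.
A² is fixed by ∫₀^∞ 4πρ²|Ψ|² dρ = 1, i.e. A² = (3·π·b^5)^(−1).
Let u = ρ/b; then A², 4π and the length scale all cancel, so P = ∫_{0}^{2.1} u^4·e^(-2·u) du ÷ ∫_{0}^{∞} u^4·e^(-2·u) du.
An antiderivative of u^4·e^(-2·u) is -(u^4/2 + u^3 + 3·u^2/2 + 3·u/2 + 3/4)·e^(-2·u); evaluating from 0 to 2.1 gives ≈ 0.307630, while the full integral is 3/4.
Taking the ratio yields P = 0.41017.

P ≈ 0.4102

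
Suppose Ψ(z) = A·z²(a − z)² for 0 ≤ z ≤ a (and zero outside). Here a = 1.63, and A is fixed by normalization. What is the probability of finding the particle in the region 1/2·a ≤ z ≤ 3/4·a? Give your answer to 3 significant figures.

P ≈ 0.451

|Ψ|² is the probability density, so P = ∫_{1/2·a}^{3/4·a} |Ψ|² dz.
The normalization integral ∫|Ψ|²dz over the whole domain equals a^9/630·A², and A² cancels in the ratio.
In terms of u = z/a (A² and the length scale cancel between numerator and denominator), P = [∫_{1/2}^{3/4} u^4·(1 - u)^4 du] / [∫_{0}^{1} u^4·(1 - u)^4 du].
Using ∫ u^4·(1 - u)^4 du = u^5·(70·u^4 - 315·u^3 + 540·u^2 - 420·u + 126)/630, the numerator is ≈ 0.00071599 and the denominator is 1/630.
The result is P = 0.4511.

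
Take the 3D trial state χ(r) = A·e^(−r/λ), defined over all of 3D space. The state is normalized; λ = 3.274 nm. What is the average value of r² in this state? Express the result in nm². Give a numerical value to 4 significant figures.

By definition ⟨r²⟩ = ∫ r^2 |χ(r)|² 4πr² dr.
Since the A² factors cancel between numerator and denominator, ⟨r²⟩ = 3·λ^2.
Putting λ = 3.274 gives 32.157.

⟨r^2⟩ ≈ 32.16 nm^2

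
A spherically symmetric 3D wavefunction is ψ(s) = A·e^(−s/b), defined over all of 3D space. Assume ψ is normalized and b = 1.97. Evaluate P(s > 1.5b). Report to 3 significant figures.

P = ∫ |ψ|² 4πs² ds over s > 1.5b.
The full normalization integral is A²·[π·b^3] = 1, fixing A².
In terms of u = s/b (A², 4π and the length scale all cancel between numerator and denominator), P = [∫_{1.5}^{∞} u^2·e^(-2·u) du] / [∫_{0}^{∞} u^2·e^(-2·u) du].
An antiderivative of u^2·e^(-2·u) is -(2·u^2 + 2·u + 1)·e^(-2·u)/4; evaluating from 1.5 to ∞ gives 17·e^(-3)/8, while the full integral is 1/4.
Taking the ratio yields P = 0.4232.

P ≈ 0.423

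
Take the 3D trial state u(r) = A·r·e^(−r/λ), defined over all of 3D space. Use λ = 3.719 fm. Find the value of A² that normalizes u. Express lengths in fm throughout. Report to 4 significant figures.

A^2 ≈ 0.0001491 fm^(-5)

We need A² ∫|f|² 4πr² dr = 1, taking the integral from 0 to ∞.
With ∫₀^∞ r^4 e^(−αr) dr = 4!/α^5, the integral (without the A² prefactor) comes out to 3·π·λ^5.
So A² = (3·π·λ^5)^(−1).
With λ = 3.719: A² = 0.00014914 and A = 0.012212.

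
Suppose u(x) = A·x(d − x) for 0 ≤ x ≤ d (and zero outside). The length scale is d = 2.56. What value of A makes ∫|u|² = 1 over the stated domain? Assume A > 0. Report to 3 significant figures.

Require ∫ |u|² dx = 1 over the whole domain.
Carrying out the integral gives A² · d^5/30.
Setting this equal to 1 gives A² = 1/(d^5/30).
With d = 2.56: A² = 0.2728 and A = 0.5223.

A ≈ 0.522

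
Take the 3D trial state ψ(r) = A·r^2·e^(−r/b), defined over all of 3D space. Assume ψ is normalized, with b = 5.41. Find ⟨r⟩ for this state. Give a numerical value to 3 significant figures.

⟨r⟩ ≈ 18.9

⟨r⟩ = ∫ r |ψ|² 4πr² dr over the full domain.
Recall ∫₀^∞ r^m e^(−r/β) dr = m!·β^(m+1), evaluating both integrals, ⟨r⟩ = 7·b/2.
Putting b = 5.41 gives 18.94.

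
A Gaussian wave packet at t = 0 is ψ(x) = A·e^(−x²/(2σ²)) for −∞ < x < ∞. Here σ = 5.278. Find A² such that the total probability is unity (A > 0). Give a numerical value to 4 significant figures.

The normalization condition is ∫|ψ|² dx = 1 from −∞ to ∞.
Carrying out the integral gives A² · √(π)·σ.
Setting this equal to 1 gives A² = 1/(√(π)·σ).
Substituting σ = 5.278 gives A² = 0.10689, so A = 0.32695.

A^2 ≈ 0.1069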